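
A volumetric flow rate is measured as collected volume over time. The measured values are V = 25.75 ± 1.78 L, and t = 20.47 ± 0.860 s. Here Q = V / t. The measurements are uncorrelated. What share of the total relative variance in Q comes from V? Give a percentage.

73.0%

(δQ/Q)² = (1·δV/V)² + (-1·δt/t)²
  V term: (1×0.0691)² = 0.00478
  t term: (-1×0.0420)² = 0.00177
Total = 0.00654. Share from V = 0.00478/0.00654 = 0.730.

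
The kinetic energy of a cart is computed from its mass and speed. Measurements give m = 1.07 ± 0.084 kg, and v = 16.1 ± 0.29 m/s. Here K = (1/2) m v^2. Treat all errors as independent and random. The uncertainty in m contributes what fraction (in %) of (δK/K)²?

82.6%

(δK/K)² = (1·δm/m)² + (2·δv/v)²
  m term: (1×0.0785)² = 0.00616
  v term: (2×0.0180)² = 0.00130
Total = 0.00746. Share from m = 0.00616/0.00746 = 0.826.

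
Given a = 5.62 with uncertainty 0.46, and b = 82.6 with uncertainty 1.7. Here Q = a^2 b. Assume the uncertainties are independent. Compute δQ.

430

For a monomial Q ∝ a^2, b, fractional errors add in quadrature:
  (2·δa/a)² = (2×0.0819)² = 0.0268;  (1·δb/b)² = (1×0.0206)² = 0.000424
δQ/Q = √(0.0272) = 0.165
Q = 2610, so δQ = 0.165 × 2610 = 430.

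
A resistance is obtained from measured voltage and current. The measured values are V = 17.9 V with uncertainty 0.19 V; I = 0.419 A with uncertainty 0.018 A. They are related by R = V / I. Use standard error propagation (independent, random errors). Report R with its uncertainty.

Relative error in a monomial: (δR/R)² = Σ (nᵢ · δxᵢ/xᵢ)².
  (1·δV/V)² = (1×0.0106)² = 0.000113;  (-1·δI/I)² = (-1×0.0430)² = 0.00185
δR/R = √(0.00196) = 0.0443
R = 42.7 Ω, so δR = 0.0443 × 42.7 = 1.89 Ω.

42.7 ± 1.89 Ω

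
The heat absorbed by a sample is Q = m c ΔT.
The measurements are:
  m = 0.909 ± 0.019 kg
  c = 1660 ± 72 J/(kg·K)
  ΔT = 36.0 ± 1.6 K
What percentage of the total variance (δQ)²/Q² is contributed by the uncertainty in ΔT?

(δQ/Q)² = (1·δm/m)² + (1·δc/c)² + (1·δΔT/ΔT)²
  m term: (1×0.0209)² = 0.000437
  c term: (1×0.0434)² = 0.00188
  ΔT term: (1×0.0444)² = 0.00198
Total = 0.00429. Share from ΔT = 0.00198/0.00429 = 0.460.

46.0%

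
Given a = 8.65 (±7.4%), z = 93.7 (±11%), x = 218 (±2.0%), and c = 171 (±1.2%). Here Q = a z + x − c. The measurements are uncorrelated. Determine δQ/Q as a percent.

Let p = a·z = 811. δp/p = √((1·δa/a)² + (1·δz/z)²) = √(0.00548 + 0.0121) = 0.133, so δp = 107.
Q = p + x − c: δQ = √(δp² + δx² + δc²) = √(11500 + 19.0 + 4.21) = 108
Q = 858, so δQ/Q = 108/858 = 0.125.

12.5%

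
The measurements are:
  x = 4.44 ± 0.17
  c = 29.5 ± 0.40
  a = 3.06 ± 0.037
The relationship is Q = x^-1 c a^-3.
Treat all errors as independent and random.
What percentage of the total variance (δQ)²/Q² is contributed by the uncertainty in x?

(δQ/Q)² = (-1·δx/x)² + (1·δc/c)² + (-3·δa/a)²
  x term: (-1×0.0383)² = 0.00147
  c term: (1×0.0136)² = 0.000184
  a term: (-3×0.0121)² = 0.00132
Total = 0.00297. Share from x = 0.00147/0.00297 = 0.494.

49.4%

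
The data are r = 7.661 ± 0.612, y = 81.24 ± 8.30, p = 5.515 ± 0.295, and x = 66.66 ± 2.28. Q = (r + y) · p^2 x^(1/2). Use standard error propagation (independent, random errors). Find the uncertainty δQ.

Let u = r + y = 88.90. δu = √(δr² + δy²) = √(0.375 + 68.9) = 8.32, so δu/u = 0.0936.
Q is then a monomial in u, p, x:
δQ/Q = √((δu/u)² + (2·δp/p)² + (½·δx/x)²) = √(0.00876 + 0.0114 + 0.000292) = 0.143
Q = 22080, so δQ = 0.143 × 22080 = 3160.

3160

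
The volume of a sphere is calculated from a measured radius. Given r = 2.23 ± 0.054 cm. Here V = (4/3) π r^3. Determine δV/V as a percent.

7.26%

For a monomial V ∝ r^3, fractional errors add in quadrature:
  (3·δr/r)² = (3×0.0242)² = 0.00528
δV/V = √(0.00528) = 0.0726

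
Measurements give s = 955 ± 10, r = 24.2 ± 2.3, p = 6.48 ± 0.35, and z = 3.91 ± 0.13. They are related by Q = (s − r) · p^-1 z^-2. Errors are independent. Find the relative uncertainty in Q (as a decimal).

Let u = s − r = 931. δu = √(δs² + δr²) = √(100 + 5.29) = 10.3, so δu/u = 0.0110.
Q is then a monomial in u, p, z:
δQ/Q = √((δu/u)² + (-1·δp/p)² + (-2·δz/z)²) = √(0.000122 + 0.00292 + 0.00442) = 0.0864

0.0864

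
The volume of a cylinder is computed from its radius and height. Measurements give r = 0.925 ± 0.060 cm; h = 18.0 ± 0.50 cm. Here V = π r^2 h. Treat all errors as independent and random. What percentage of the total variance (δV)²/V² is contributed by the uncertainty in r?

(δV/V)² = (2·δr/r)² + (1·δh/h)²
  r term: (2×0.0649)² = 0.0168
  h term: (1×0.0278)² = 0.000772
Total = 0.0176. Share from r = 0.0168/0.0176 = 0.956.

95.6%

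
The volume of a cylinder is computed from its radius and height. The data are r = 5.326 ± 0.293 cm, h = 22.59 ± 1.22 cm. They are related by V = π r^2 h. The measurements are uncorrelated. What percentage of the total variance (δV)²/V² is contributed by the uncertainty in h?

(δV/V)² = (2·δr/r)² + (1·δh/h)²
  r term: (2×0.0550)² = 0.0121
  h term: (1×0.0540)² = 0.00292
Total = 0.0150. Share from h = 0.00292/0.0150 = 0.194.

19.4%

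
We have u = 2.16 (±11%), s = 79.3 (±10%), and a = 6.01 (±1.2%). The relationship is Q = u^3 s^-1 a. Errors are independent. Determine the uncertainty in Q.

Products/powers → add relative errors in quadrature, weighted by exponent:
  (3·δu/u)² = (3×0.110)² = 0.109;  (-1·δs/s)² = (-1×0.100)² = 0.0100;  (1·δa/a)² = (1×0.0120)² = 0.000144
δQ/Q = √(0.119) = 0.345
Q = 0.764, so δQ = 0.345 × 0.764 = 0.264.

0.264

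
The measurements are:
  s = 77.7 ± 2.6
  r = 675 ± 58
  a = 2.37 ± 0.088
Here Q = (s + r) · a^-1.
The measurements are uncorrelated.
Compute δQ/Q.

Let u = s + r = 753. δu = √(δs² + δr²) = √(6.76 + 3360) = 58.1, so δu/u = 0.0771.
Q is then a monomial in u, a:
δQ/Q = √((δu/u)² + (-1·δa/a)²) = √(0.00595 + 0.00138) = 0.0856

0.0856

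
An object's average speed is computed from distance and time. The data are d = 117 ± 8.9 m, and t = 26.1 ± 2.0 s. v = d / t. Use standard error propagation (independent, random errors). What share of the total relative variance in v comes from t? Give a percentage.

50.4%

(δv/v)² = (1·δd/d)² + (-1·δt/t)²
  d term: (1×0.0761)² = 0.00579
  t term: (-1×0.0766)² = 0.00587
Total = 0.0117. Share from t = 0.00587/0.0117 = 0.504.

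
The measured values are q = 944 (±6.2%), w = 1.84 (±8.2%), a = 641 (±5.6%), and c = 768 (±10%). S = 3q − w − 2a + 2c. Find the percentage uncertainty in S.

Each term contributes (cᵢ δxᵢ)² to (δS)²:
  (3·δq)² = 30800;  (δw)² = 0.0228;  (2·δa)² = 5150;  (2·δc)² = 23600
δS = √(59600) = 244
S = 3080, so δS/S = 244/3080 = 0.0791.

7.91%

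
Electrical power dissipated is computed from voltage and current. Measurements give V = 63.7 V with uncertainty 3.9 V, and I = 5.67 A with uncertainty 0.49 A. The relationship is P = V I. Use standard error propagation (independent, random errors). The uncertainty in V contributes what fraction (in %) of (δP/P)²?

33.4%

(δP/P)² = (1·δV/V)² + (1·δI/I)²
  V term: (1×0.0612)² = 0.00375
  I term: (1×0.0864)² = 0.00747
Total = 0.0112. Share from V = 0.00375/0.0112 = 0.334.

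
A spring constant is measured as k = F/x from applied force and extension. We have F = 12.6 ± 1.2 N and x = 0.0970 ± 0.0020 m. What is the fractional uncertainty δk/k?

Each factor contributes (exponent × relative error)² to (δk/k)²:
  (1·δF/F)² = (1×0.0952)² = 0.00907;  (-1·δx/x)² = (-1×0.0206)² = 0.000425
δk/k = √(0.00950) = 0.0974

0.0974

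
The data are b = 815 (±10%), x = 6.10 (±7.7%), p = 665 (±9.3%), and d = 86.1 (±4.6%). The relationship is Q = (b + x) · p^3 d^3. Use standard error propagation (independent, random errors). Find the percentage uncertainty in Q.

Let u = b + x = 821. δu = √(δb² + δx²) = √(6640 + 0.221) = 81.5, so δu/u = 0.0993.
Q is then a monomial in u, p, d:
δQ/Q = √((δu/u)² + (3·δp/p)² + (3·δd/d)²) = √(0.00985 + 0.0778 + 0.0190) = 0.327

32.7%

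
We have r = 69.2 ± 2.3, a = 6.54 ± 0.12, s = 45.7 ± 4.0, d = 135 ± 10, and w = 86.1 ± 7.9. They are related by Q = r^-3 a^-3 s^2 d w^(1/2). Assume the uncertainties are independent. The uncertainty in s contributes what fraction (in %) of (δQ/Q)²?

59.8%

(δQ/Q)² = (-3·δr/r)² + (-3·δa/a)² + (2·δs/s)² + (1·δd/d)² + (½·δw/w)²
  r term: (-3×0.0332)² = 0.00994
  a term: (-3×0.0183)² = 0.00303
  s term: (2×0.0875)² = 0.0306
  d term: (1×0.0741)² = 0.00549
  w term: (0.5×0.0918)² = 0.00210
Total = 0.0512. Share from s = 0.0306/0.0512 = 0.598.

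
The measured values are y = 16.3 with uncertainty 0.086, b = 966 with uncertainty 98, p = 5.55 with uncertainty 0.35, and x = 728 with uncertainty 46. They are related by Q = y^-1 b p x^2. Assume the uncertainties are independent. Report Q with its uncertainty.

(1.74 ± 0.303) × 10^8

Each factor contributes (exponent × relative error)² to (δQ/Q)²:
  (-1·δy/y)² = (-1×0.00528)² = 2.78e-05;  (1·δb/b)² = (1×0.101)² = 0.0103;  (1·δp/p)² = (1×0.0631)² = 0.00398;  (2·δx/x)² = (2×0.0632)² = 0.0160
δQ/Q = √(0.0303) = 0.174
Q = 1.74e+08, so δQ = 0.174 × 1.74e+08 = 3.03e+07.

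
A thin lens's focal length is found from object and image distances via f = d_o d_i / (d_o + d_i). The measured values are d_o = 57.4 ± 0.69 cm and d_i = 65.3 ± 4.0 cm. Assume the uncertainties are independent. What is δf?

∂f/∂d_o = (d_i/(d_o+d_i))² = 0.283;  ∂f/∂d_i = (d_o/(d_o+d_i))² = 0.219
δf = √((∂f/∂d_o · δd_o)² + (∂f/∂d_i · δd_i)²) = √(0.0382 + 0.766) = 0.897 cm

0.897 cm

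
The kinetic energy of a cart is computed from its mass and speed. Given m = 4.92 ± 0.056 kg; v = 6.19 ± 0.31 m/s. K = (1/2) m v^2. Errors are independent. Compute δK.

For a monomial K ∝ m, v^2, fractional errors add in quadrature:
  (1·δm/m)² = (1×0.0114)² = 0.000130;  (2·δv/v)² = (2×0.0501)² = 0.0100
δK/K = √(0.0102) = 0.101
K = 94.3 J, so δK = 0.101 × 94.3 = 9.50 J.

9.50 J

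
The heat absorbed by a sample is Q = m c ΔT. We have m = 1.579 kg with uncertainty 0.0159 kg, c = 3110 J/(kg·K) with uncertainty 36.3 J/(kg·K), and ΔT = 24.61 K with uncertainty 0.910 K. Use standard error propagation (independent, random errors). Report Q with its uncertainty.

Since Q is a product/quotient, work with relative uncertainties:
  (1·δm/m)² = (1×0.0101)² = 0.000101;  (1·δc/c)² = (1×0.0117)² = 0.000136;  (1·δΔT/ΔT)² = (1×0.0370)² = 0.00137
δQ/Q = √(0.00160) = 0.0401
Q = 120900 J, so δQ = 0.0401 × 120900 = 4840 J.

120900 ± 4840 J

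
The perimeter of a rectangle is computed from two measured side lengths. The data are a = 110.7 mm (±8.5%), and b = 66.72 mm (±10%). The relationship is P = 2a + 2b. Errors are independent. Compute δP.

P is a linear combination, so absolute uncertainties add in quadrature:
  (2·δa)² = 354;  (2·δb)² = 178
δP = √(532) = 23.1 mm

23.1 mm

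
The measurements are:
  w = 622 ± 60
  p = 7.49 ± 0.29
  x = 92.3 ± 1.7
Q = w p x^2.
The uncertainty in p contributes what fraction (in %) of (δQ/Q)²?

12.3%

(δQ/Q)² = (1·δw/w)² + (1·δp/p)² + (2·δx/x)²
  w term: (1×0.0965)² = 0.00931
  p term: (1×0.0387)² = 0.00150
  x term: (2×0.0184)² = 0.00136
Total = 0.0122. Share from p = 0.00150/0.0122 = 0.123.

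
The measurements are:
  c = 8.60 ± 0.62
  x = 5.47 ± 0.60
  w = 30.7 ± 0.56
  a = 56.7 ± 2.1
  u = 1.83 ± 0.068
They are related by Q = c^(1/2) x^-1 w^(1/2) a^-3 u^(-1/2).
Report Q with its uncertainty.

Products/powers → add relative errors in quadrature, weighted by exponent:
  (½·δc/c)² = (0.5×0.0721)² = 0.00130;  (-1·δx/x)² = (-1×0.110)² = 0.0120;  (½·δw/w)² = (0.5×0.0182)² = 8.32e-05;  (-3·δa/a)² = (-3×0.0370)² = 0.0123;  (−½·δu/u)² = (-0.5×0.0372)² = 0.000345
δQ/Q = √(0.0261) = 0.162
Q = 1.2e-05, so δQ = 0.162 × 1.2e-05 = 1.95e-06.

(1.20 ± 0.195) × 10^-5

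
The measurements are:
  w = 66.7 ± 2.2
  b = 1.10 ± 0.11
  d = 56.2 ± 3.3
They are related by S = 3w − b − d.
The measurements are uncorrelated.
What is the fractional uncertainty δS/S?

0.0517

Sums and differences: (δS)² = Σ (cᵢ δxᵢ)².
  (3·δw)² = 43.6;  (δb)² = 0.0121;  (δd)² = 10.9
δS = √(54.5) = 7.38
S = 143, so δS/S = 7.38/143 = 0.0517.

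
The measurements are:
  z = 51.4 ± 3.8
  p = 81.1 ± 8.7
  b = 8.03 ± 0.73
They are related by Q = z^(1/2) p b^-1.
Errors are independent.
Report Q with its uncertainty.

Q is a product of powers, so relative uncertainties combine in quadrature:
  (½·δz/z)² = (0.5×0.0739)² = 0.00137;  (1·δp/p)² = (1×0.107)² = 0.0115;  (-1·δb/b)² = (-1×0.0909)² = 0.00826
δQ/Q = √(0.0211) = 0.145
Q = 72.4, so δQ = 0.145 × 72.4 = 10.5.

72.4 ± 10.5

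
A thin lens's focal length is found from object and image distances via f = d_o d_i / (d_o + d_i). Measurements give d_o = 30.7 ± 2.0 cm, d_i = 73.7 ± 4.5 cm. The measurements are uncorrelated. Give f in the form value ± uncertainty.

21.7 ± 1.07 cm

∂f/∂d_o = (d_i/(d_o+d_i))² = 0.498;  ∂f/∂d_i = (d_o/(d_o+d_i))² = 0.0865
δf = √((∂f/∂d_o · δd_o)² + (∂f/∂d_i · δd_i)²) = √(0.993 + 0.151) = 1.07 cm
f = 21.7 cm.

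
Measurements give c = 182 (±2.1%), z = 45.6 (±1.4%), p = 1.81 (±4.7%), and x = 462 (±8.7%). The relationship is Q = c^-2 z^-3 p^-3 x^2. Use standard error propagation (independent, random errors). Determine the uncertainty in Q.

2.66e-06

Products/powers → add relative errors in quadrature, weighted by exponent:
  (-2·δc/c)² = (-2×0.0210)² = 0.00176;  (-3·δz/z)² = (-3×0.0140)² = 0.00176;  (-3·δp/p)² = (-3×0.0470)² = 0.0199;  (2·δx/x)² = (2×0.0870)² = 0.0303
δQ/Q = √(0.0537) = 0.232
Q = 1.15e-05, so δQ = 0.232 × 1.15e-05 = 2.66e-06.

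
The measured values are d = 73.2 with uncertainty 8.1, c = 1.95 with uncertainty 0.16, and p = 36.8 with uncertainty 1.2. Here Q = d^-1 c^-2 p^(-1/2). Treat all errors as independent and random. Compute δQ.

0.000118

Relative error in a monomial: (δQ/Q)² = Σ (nᵢ · δxᵢ/xᵢ)².
  (-1·δd/d)² = (-1×0.111)² = 0.0122;  (-2·δc/c)² = (-2×0.0821)² = 0.0269;  (−½·δp/p)² = (-0.5×0.0326)² = 0.000266
δQ/Q = √(0.0394) = 0.199
Q = 0.000592, so δQ = 0.199 × 0.000592 = 0.000118.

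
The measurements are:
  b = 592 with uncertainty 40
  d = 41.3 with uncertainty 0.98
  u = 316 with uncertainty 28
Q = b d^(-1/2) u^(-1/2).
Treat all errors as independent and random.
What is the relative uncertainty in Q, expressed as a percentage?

Since Q is a product/quotient, work with relative uncertainties:
  (1·δb/b)² = (1×0.0676)² = 0.00457;  (−½·δd/d)² = (-0.5×0.0237)² = 0.000141;  (−½·δu/u)² = (-0.5×0.0886)² = 0.00196
δQ/Q = √(0.00667) = 0.0817

8.17%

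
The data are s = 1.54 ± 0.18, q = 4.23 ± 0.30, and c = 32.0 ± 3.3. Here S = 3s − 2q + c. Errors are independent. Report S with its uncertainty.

28.2 ± 3.40

Each term contributes (cᵢ δxᵢ)² to (δS)²:
  (3·δs)² = 0.292;  (2·δq)² = 0.360;  (δc)² = 10.9
δS = √(11.5) = 3.40
S = 28.2.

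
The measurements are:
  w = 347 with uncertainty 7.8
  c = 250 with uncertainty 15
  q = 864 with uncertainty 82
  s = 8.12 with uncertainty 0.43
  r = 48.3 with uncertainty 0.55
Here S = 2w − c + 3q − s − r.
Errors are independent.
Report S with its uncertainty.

Sums and differences: (δS)² = Σ (cᵢ δxᵢ)².
  (2·δw)² = 243;  (δc)² = 225;  (3·δq)² = 60500;  (δs)² = 0.185;  (δr)² = 0.303
δS = √(61000) = 247
S = 2980.

2980 ± 247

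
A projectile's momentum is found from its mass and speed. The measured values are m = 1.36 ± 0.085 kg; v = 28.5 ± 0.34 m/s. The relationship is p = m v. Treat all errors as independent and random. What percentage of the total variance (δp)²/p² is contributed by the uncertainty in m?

96.5%

(δp/p)² = (1·δm/m)² + (1·δv/v)²
  m term: (1×0.0625)² = 0.00391
  v term: (1×0.0119)² = 0.000142
Total = 0.00405. Share from m = 0.00391/0.00405 = 0.965.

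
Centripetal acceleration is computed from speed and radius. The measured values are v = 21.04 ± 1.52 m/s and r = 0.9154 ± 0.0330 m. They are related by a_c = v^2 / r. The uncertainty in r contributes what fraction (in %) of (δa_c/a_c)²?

5.86%

(δa_c/a_c)² = (2·δv/v)² + (-1·δr/r)²
  v term: (2×0.0722)² = 0.0209
  r term: (-1×0.0360)² = 0.00130
Total = 0.0222. Share from r = 0.00130/0.0222 = 0.0586.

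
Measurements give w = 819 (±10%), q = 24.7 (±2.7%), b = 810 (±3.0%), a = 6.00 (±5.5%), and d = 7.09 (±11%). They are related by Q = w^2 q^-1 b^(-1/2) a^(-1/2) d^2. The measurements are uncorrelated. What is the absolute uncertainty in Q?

Each factor contributes (exponent × relative error)² to (δQ/Q)²:
  (2·δw/w)² = (2×0.100)² = 0.0400;  (-1·δq/q)² = (-1×0.0270)² = 0.000729;  (−½·δb/b)² = (-0.5×0.0300)² = 0.000225;  (−½·δa/a)² = (-0.5×0.0550)² = 0.000756;  (2·δd/d)² = (2×0.110)² = 0.0484
δQ/Q = √(0.0901) = 0.300
Q = 19600, so δQ = 0.300 × 19600 = 5880.

5880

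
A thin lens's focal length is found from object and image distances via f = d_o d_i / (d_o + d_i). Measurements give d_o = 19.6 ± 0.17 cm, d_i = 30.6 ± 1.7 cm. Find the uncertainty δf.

∂f/∂d_o = (d_i/(d_o+d_i))² = 0.372;  ∂f/∂d_i = (d_o/(d_o+d_i))² = 0.152
δf = √((∂f/∂d_o · δd_o)² + (∂f/∂d_i · δd_i)²) = √(0.00399 + 0.0672) = 0.267 cm

0.267 cm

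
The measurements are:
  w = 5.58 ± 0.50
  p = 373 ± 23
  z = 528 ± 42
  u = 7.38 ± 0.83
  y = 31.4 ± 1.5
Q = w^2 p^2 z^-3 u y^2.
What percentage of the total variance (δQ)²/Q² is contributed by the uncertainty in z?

(δQ/Q)² = (2·δw/w)² + (2·δp/p)² + (-3·δz/z)² + (1·δu/u)² + (2·δy/y)²
  w term: (2×0.0896)² = 0.0321
  p term: (2×0.0617)² = 0.0152
  z term: (-3×0.0795)² = 0.0569
  u term: (1×0.112)² = 0.0126
  y term: (2×0.0478)² = 0.00913
Total = 0.126. Share from z = 0.0569/0.126 = 0.452.

45.2%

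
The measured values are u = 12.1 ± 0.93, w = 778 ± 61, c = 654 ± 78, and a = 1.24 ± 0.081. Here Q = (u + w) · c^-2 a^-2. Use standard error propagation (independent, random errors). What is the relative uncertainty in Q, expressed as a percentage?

28.3%

Let h = u + w = 790. δh = √(δu² + δw²) = √(0.865 + 3720) = 61.0, so δh/h = 0.0772.
Q is then a monomial in h, c, a:
δQ/Q = √((δh/h)² + (-2·δc/c)² + (-2·δa/a)²) = √(0.00596 + 0.0569 + 0.0171) = 0.283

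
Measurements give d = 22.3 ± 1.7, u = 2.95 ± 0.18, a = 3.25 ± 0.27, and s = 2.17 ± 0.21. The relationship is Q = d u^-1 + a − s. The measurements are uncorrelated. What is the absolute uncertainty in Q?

0.814

Let p = d·u^-1 = 7.56. δp/p = √((1·δd/d)² + (-1·δu/u)²) = √(0.00581 + 0.00372) = 0.0976, so δp = 0.738.
Q = p + a − s: δQ = √(δp² + δa² + δs²) = √(0.545 + 0.0729 + 0.0441) = 0.814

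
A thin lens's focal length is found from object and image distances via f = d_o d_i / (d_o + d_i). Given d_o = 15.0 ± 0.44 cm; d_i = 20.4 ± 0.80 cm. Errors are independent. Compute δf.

∂f/∂d_o = (d_i/(d_o+d_i))² = 0.332;  ∂f/∂d_i = (d_o/(d_o+d_i))² = 0.180
δf = √((∂f/∂d_o · δd_o)² + (∂f/∂d_i · δd_i)²) = √(0.0214 + 0.0206) = 0.205 cm

0.205 cm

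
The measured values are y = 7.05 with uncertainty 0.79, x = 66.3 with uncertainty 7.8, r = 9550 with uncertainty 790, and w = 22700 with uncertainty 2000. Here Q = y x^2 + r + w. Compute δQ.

Let p = y·x^2 = 31000. δp/p = √((1·δy/y)² + (2·δx/x)²) = √(0.0126 + 0.0554) = 0.261, so δp = 8080.
Q = p + r + w: δQ = √(δp² + δr² + δw²) = √(6.52e+07 + 6.24e+05 + 4e+06) = 8360

8360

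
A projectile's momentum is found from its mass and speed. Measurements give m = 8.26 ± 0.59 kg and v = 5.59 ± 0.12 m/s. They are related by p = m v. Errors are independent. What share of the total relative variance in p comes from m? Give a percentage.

91.7%

(δp/p)² = (1·δm/m)² + (1·δv/v)²
  m term: (1×0.0714)² = 0.00510
  v term: (1×0.0215)² = 0.000461
Total = 0.00556. Share from m = 0.00510/0.00556 = 0.917.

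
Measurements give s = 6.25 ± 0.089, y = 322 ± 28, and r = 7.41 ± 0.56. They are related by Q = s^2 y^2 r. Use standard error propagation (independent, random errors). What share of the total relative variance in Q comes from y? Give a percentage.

82.3%

(δQ/Q)² = (2·δs/s)² + (2·δy/y)² + (1·δr/r)²
  s term: (2×0.0142)² = 0.000811
  y term: (2×0.0870)² = 0.0302
  r term: (1×0.0756)² = 0.00571
Total = 0.0368. Share from y = 0.0302/0.0368 = 0.823.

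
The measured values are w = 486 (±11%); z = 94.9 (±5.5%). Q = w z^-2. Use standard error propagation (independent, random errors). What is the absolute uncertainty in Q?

For a monomial Q ∝ w, z^-2, fractional errors add in quadrature:
  (1·δw/w)² = (1×0.110)² = 0.0121;  (-2·δz/z)² = (-2×0.0550)² = 0.0121
δQ/Q = √(0.0242) = 0.156
Q = 0.0540, so δQ = 0.156 × 0.0540 = 0.00839.

0.00839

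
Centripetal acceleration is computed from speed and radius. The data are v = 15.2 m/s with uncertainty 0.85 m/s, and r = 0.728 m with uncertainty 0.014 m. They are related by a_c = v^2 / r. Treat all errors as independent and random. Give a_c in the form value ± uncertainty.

a_c is a product of powers, so relative uncertainties combine in quadrature:
  (2·δv/v)² = (2×0.0559)² = 0.0125;  (-1·δr/r)² = (-1×0.0192)² = 0.000370
δa_c/a_c = √(0.0129) = 0.113
a_c = 317 m/s^2, so δa_c = 0.113 × 317 = 36.0 m/s^2.

317 ± 36.0 m/s^2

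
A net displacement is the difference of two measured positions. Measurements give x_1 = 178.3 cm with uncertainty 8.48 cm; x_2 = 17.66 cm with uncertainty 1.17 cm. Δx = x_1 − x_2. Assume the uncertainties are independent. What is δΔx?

8.56 cm

For a sum/difference, combine absolute errors in quadrature:
  (δx_1)² = 71.9;  (δx_2)² = 1.37
δΔx = √(73.3) = 8.56 cm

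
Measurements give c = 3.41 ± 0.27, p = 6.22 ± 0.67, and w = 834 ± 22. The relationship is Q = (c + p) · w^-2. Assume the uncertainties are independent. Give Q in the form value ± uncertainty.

(1.38 ± 0.127) × 10^-5

Let u = c + p = 9.63. δu = √(δc² + δp²) = √(0.0729 + 0.449) = 0.722, so δu/u = 0.0750.
Q is then a monomial in u, w:
δQ/Q = √((δu/u)² + (-2·δw/w)²) = √(0.00563 + 0.00278) = 0.0917
Q = 1.38e-05, so δQ = 0.0917 × 1.38e-05 = 1.27e-06.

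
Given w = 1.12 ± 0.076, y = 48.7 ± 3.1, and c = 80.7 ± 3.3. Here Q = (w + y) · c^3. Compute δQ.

Let u = w + y = 49.8. δu = √(δw² + δy²) = √(0.00578 + 9.61) = 3.10, so δu/u = 0.0622.
Q is then a monomial in u, c:
δQ/Q = √((δu/u)² + (3·δc/c)²) = √(0.00387 + 0.0150) = 0.138
Q = 2.62e+07, so δQ = 0.138 × 2.62e+07 = 3.6e+06.

3.6e+06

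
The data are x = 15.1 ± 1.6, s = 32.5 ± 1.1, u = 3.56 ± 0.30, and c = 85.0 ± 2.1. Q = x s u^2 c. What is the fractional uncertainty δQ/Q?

Products/powers → add relative errors in quadrature, weighted by exponent:
  (1·δx/x)² = (1×0.106)² = 0.0112;  (1·δs/s)² = (1×0.0338)² = 0.00115;  (2·δu/u)² = (2×0.0843)² = 0.0284;  (1·δc/c)² = (1×0.0247)² = 0.000610
δQ/Q = √(0.0414) = 0.203

0.203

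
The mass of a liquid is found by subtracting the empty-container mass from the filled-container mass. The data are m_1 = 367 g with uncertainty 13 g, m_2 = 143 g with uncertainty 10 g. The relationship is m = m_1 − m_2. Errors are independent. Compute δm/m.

0.0732

Each term contributes (cᵢ δxᵢ)² to (δm)²:
  (δm_1)² = 169;  (δm_2)² = 100
δm = √(269) = 16.4 g
m = 224 g, so δm/m = 16.4/224 = 0.0732.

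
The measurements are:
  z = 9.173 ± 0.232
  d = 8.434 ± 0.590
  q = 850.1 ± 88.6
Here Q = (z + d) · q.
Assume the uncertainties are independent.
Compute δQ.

1650

Let u = z + d = 17.61. δu = √(δz² + δd²) = √(0.0538 + 0.348) = 0.634, so δu/u = 0.0360.
Q is then a monomial in u, q:
δQ/Q = √((δu/u)² + (1·δq/q)²) = √(0.00130 + 0.0109) = 0.110
Q = 14970, so δQ = 0.110 × 14970 = 1650.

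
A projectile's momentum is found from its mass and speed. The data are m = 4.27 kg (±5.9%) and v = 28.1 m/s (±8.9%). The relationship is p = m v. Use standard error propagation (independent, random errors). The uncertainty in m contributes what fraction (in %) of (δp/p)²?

(δp/p)² = (1·δm/m)² + (1·δv/v)²
  m term: (1×0.0590)² = 0.00348
  v term: (1×0.0890)² = 0.00792
Total = 0.0114. Share from m = 0.00348/0.0114 = 0.305.

30.5%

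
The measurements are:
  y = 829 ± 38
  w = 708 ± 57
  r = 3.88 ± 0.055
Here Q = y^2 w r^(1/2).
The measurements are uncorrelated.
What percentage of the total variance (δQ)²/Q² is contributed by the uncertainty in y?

(δQ/Q)² = (2·δy/y)² + (1·δw/w)² + (½·δr/r)²
  y term: (2×0.0458)² = 0.00840
  w term: (1×0.0805)² = 0.00648
  r term: (0.5×0.0142)² = 5.02e-05
Total = 0.0149. Share from y = 0.00840/0.0149 = 0.563.

56.3%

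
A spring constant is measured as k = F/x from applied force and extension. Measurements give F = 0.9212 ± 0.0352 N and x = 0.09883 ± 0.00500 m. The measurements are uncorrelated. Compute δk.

For a monomial k ∝ F, x^-1, fractional errors add in quadrature:
  (1·δF/F)² = (1×0.0382)² = 0.00146;  (-1·δx/x)² = (-1×0.0506)² = 0.00256
δk/k = √(0.00402) = 0.0634
k = 9.321 N/m, so δk = 0.0634 × 9.321 = 0.591 N/m.

0.591 N/m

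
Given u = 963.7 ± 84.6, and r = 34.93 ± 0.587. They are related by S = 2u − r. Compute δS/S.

Absolute uncertainties add in quadrature for a linear combination:
  (2·δu)² = 28600;  (δr)² = 0.345
δS = √(28600) = 169
S = 1892, so δS/S = 169/1892 = 0.0894.

0.0894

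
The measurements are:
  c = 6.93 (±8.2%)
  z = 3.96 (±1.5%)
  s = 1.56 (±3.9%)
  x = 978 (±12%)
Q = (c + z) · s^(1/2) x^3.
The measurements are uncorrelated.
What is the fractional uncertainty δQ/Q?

Let u = c + z = 10.9. δu = √(δc² + δz²) = √(0.323 + 0.00353) = 0.571, so δu/u = 0.0525.
Q is then a monomial in u, s, x:
δQ/Q = √((δu/u)² + (½·δs/s)² + (3·δx/x)²) = √(0.00275 + 0.000380 + 0.130) = 0.364

0.364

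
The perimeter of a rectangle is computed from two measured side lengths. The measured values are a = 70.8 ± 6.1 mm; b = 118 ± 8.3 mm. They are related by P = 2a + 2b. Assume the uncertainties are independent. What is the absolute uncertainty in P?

For a sum/difference, combine absolute errors in quadrature:
  (2·δa)² = 149;  (2·δb)² = 276
δP = √(424) = 20.6 mm

20.6 mm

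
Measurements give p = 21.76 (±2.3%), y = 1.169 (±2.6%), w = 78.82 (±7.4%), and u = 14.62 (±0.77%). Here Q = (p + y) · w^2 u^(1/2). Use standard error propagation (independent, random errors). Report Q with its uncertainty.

544700 ± 81500

Let h = p + y = 22.93. δh = √(δp² + δy²) = √(0.250 + 0.000924) = 0.501, so δh/h = 0.0219.
Q is then a monomial in h, w, u:
δQ/Q = √((δh/h)² + (2·δw/w)² + (½·δu/u)²) = √(0.000478 + 0.0219 + 1.48e-05) = 0.150
Q = 544700, so δQ = 0.150 × 544700 = 81500.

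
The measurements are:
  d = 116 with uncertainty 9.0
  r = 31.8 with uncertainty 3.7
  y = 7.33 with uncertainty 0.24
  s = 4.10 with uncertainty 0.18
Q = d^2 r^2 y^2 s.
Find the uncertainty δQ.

8.71e+08

Q is a product of powers, so relative uncertainties combine in quadrature:
  (2·δd/d)² = (2×0.0776)² = 0.0241;  (2·δr/r)² = (2×0.116)² = 0.0542;  (2·δy/y)² = (2×0.0327)² = 0.00429;  (1·δs/s)² = (1×0.0439)² = 0.00193
δQ/Q = √(0.0844) = 0.291
Q = 3e+09, so δQ = 0.291 × 3e+09 = 8.71e+08.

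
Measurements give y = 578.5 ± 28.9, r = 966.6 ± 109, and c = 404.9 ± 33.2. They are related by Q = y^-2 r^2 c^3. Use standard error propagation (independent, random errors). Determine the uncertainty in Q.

For a monomial Q ∝ y^-2, r^2, c^3, fractional errors add in quadrature:
  (-2·δy/y)² = (-2×0.0500)² = 0.00998;  (2·δr/r)² = (2×0.113)² = 0.0509;  (3·δc/c)² = (3×0.0820)² = 0.0605
δQ/Q = √(0.121) = 0.348
Q = 1.853e+08, so δQ = 0.348 × 1.853e+08 = 6.46e+07.

6.46e+07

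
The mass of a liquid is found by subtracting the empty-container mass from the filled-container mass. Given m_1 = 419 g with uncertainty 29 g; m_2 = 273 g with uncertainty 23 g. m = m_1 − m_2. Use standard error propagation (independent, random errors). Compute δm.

37.0 g

For a sum/difference, combine absolute errors in quadrature:
  (δm_1)² = 841;  (δm_2)² = 529
δm = √(1370) = 37.0 g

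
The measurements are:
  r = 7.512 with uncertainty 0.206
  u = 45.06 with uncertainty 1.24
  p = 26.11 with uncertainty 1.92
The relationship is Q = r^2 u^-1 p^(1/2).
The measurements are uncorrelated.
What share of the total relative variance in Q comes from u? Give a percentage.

14.8%

(δQ/Q)² = (2·δr/r)² + (-1·δu/u)² + (½·δp/p)²
  r term: (2×0.0274)² = 0.00301
  u term: (-1×0.0275)² = 0.000757
  p term: (0.5×0.0735)² = 0.00135
Total = 0.00512. Share from u = 0.000757/0.00512 = 0.148.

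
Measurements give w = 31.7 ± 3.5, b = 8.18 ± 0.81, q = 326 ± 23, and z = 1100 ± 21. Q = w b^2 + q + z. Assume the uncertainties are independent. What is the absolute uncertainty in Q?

482

Let p = w·b^2 = 2120. δp/p = √((1·δw/w)² + (2·δb/b)²) = √(0.0122 + 0.0392) = 0.227, so δp = 481.
Q = p + q + z: δQ = √(δp² + δq² + δz²) = √(2.31e+05 + 529 + 441) = 482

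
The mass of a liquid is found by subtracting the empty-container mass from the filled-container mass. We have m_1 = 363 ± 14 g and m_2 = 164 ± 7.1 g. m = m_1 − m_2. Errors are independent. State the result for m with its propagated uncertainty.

199 ± 15.7 g

Sums and differences: (δm)² = Σ (cᵢ δxᵢ)².
  (δm_1)² = 196;  (δm_2)² = 50.4
δm = √(246) = 15.7 g
m = 199 g.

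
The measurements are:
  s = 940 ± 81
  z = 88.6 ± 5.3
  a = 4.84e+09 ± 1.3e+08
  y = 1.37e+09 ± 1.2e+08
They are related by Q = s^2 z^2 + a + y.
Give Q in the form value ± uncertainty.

Let p = s^2·z^2 = 6.94e+09. δp/p = √((2·δs/s)² + (2·δz/z)²) = √(0.0297 + 0.0143) = 0.210, so δp = 1.46e+09.
Q = p + a + y: δQ = √(δp² + δa² + δy²) = √(2.12e+18 + 1.69e+16 + 1.44e+16) = 1.47e+09
Q = 1.31e+10.

(1.31 ± 0.147) × 10^10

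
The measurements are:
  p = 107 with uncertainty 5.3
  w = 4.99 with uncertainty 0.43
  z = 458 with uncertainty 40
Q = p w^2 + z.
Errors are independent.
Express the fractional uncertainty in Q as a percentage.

Let h = p·w^2 = 2660. δh/h = √((1·δp/p)² + (2·δw/w)²) = √(0.00245 + 0.0297) = 0.179, so δh = 478.
Q = h + z: δQ = √(δh² + δz²) = √(2.28e+05 + 1600) = 479
Q = 3120, so δQ/Q = 479/3120 = 0.154.

15.4%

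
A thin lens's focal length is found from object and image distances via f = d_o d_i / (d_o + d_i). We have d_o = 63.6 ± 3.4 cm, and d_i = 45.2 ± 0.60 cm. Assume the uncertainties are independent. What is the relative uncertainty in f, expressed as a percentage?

2.35%

∂f/∂d_o = (d_i/(d_o+d_i))² = 0.173;  ∂f/∂d_i = (d_o/(d_o+d_i))² = 0.342
δf = √((∂f/∂d_o · δd_o)² + (∂f/∂d_i · δd_i)²) = √(0.344 + 0.0420) = 0.622 cm
f = 26.4 cm, so δf/f = 0.622/26.4 = 0.0235.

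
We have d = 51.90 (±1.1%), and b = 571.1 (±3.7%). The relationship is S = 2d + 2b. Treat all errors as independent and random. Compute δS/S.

0.0339

Sums and differences: (δS)² = Σ (cᵢ δxᵢ)².
  (2·δd)² = 1.30;  (2·δb)² = 1790
δS = √(1790) = 42.3
S = 1246, so δS/S = 42.3/1246 = 0.0339.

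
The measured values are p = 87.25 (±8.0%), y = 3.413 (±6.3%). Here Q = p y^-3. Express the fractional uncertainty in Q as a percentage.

Relative error in a monomial: (δQ/Q)² = Σ (nᵢ · δxᵢ/xᵢ)².
  (1·δp/p)² = (1×0.0800)² = 0.00640;  (-3·δy/y)² = (-3×0.0630)² = 0.0357
δQ/Q = √(0.0421) = 0.205

20.5%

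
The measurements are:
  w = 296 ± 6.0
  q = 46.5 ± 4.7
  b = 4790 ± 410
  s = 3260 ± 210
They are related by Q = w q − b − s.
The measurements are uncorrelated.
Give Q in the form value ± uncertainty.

5710 ± 1490

Let p = w·q = 13800. δp/p = √((1·δw/w)² + (1·δq/q)²) = √(0.000411 + 0.0102) = 0.103, so δp = 1420.
Q = p − b − s: δQ = √(δp² + δb² + δs²) = √(2.01e+06 + 1.68e+05 + 44100) = 1490
Q = 5710.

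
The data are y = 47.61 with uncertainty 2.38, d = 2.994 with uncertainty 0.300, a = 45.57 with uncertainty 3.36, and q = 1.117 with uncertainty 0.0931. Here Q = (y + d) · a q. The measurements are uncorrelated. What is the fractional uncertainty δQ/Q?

0.121

Let u = y + d = 50.60. δu = √(δy² + δd²) = √(5.66 + 0.0900) = 2.40, so δu/u = 0.0474.
Q is then a monomial in u, a, q:
δQ/Q = √((δu/u)² + (1·δa/a)² + (1·δq/q)²) = √(0.00225 + 0.00544 + 0.00695) = 0.121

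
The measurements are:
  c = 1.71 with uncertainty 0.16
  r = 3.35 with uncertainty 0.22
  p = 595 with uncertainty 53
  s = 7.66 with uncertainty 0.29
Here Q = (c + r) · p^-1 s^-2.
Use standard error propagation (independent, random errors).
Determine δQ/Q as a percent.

Let u = c + r = 5.06. δu = √(δc² + δr²) = √(0.0256 + 0.0484) = 0.272, so δu/u = 0.0538.
Q is then a monomial in u, p, s:
δQ/Q = √((δu/u)² + (-1·δp/p)² + (-2·δs/s)²) = √(0.00289 + 0.00793 + 0.00573) = 0.129

12.9%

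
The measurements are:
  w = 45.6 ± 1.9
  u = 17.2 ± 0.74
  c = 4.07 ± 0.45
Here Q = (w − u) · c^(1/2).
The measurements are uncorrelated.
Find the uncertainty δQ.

Let h = w − u = 28.4. δh = √(δw² + δu²) = √(3.61 + 0.548) = 2.04, so δh/h = 0.0718.
Q is then a monomial in h, c:
δQ/Q = √((δh/h)² + (½·δc/c)²) = √(0.00515 + 0.00306) = 0.0906
Q = 57.3, so δQ = 0.0906 × 57.3 = 5.19.

5.19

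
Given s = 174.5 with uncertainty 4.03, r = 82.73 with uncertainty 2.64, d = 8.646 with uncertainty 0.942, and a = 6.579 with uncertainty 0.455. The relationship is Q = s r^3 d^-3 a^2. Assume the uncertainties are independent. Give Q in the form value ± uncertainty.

For a monomial Q ∝ s, r^3, d^-3, a^2, fractional errors add in quadrature:
  (1·δs/s)² = (1×0.0231)² = 0.000533;  (3·δr/r)² = (3×0.0319)² = 0.00916;  (-3·δd/d)² = (-3×0.109)² = 0.107;  (2·δa/a)² = (2×0.0692)² = 0.0191
δQ/Q = √(0.136) = 0.368
Q = 6.617e+06, so δQ = 0.368 × 6.617e+06 = 2.44e+06.

(6.617 ± 2.44) × 10^6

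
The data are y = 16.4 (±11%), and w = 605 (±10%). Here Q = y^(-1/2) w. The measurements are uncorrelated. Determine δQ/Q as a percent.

Each factor contributes (exponent × relative error)² to (δQ/Q)²:
  (−½·δy/y)² = (-0.5×0.110)² = 0.00302;  (1·δw/w)² = (1×0.100)² = 0.0100
δQ/Q = √(0.0130) = 0.114

11.4%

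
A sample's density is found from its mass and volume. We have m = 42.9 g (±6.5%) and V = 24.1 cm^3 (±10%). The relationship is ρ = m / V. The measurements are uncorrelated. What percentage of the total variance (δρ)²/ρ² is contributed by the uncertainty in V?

(δρ/ρ)² = (1·δm/m)² + (-1·δV/V)²
  m term: (1×0.0650)² = 0.00423
  V term: (-1×0.100)² = 0.0100
Total = 0.0142. Share from V = 0.0100/0.0142 = 0.703.

70.3%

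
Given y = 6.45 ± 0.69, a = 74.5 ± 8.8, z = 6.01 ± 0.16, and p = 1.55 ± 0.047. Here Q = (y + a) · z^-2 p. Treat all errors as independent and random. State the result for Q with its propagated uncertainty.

Let u = y + a = 81.0. δu = √(δy² + δa²) = √(0.476 + 77.4) = 8.83, so δu/u = 0.109.
Q is then a monomial in u, z, p:
δQ/Q = √((δu/u)² + (-2·δz/z)² + (1·δp/p)²) = √(0.0119 + 0.00283 + 0.000919) = 0.125
Q = 3.47, so δQ = 0.125 × 3.47 = 0.434.

3.47 ± 0.434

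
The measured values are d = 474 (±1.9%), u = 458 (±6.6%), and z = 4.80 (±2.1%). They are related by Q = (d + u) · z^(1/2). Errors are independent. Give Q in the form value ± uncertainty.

2040 ± 72.4

Let w = d + u = 932. δw = √(δd² + δu²) = √(81.1 + 914) = 31.5, so δw/w = 0.0338.
Q is then a monomial in w, z:
δQ/Q = √((δw/w)² + (½·δz/z)²) = √(0.00115 + 0.000110) = 0.0354
Q = 2040, so δQ = 0.0354 × 2040 = 72.4.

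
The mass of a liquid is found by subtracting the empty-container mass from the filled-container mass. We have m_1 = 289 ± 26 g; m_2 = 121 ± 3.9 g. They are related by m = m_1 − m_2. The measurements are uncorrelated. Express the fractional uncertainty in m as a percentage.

15.6%

For a sum/difference, combine absolute errors in quadrature:
  (δm_1)² = 676;  (δm_2)² = 15.2
δm = √(691) = 26.3 g
m = 168 g, so δm/m = 26.3/168 = 0.156.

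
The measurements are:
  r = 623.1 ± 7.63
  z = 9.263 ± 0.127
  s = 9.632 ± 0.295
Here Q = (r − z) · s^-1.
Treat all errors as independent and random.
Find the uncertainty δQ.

2.11

Let u = r − z = 613.8. δu = √(δr² + δz²) = √(58.2 + 0.0161) = 7.63, so δu/u = 0.0124.
Q is then a monomial in u, s:
δQ/Q = √((δu/u)² + (-1·δs/s)²) = √(0.000155 + 0.000938) = 0.0331
Q = 63.73, so δQ = 0.0331 × 63.73 = 2.11.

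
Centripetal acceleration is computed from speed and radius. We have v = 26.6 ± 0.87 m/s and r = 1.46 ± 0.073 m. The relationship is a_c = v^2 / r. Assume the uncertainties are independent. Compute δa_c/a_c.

For a monomial a_c ∝ v^2, r^-1, fractional errors add in quadrature:
  (2·δv/v)² = (2×0.0327)² = 0.00428;  (-1·δr/r)² = (-1×0.0500)² = 0.00250
δa_c/a_c = √(0.00678) = 0.0823

0.0823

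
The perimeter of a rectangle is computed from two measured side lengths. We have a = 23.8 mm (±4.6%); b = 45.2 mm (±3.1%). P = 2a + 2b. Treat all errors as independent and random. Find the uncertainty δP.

3.56 mm

Each term contributes (cᵢ δxᵢ)² to (δP)²:
  (2·δa)² = 4.79;  (2·δb)² = 7.85
δP = √(12.6) = 3.56 mm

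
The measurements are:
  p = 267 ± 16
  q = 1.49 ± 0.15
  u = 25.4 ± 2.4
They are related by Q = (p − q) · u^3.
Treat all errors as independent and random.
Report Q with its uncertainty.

(4.35 ± 1.26) × 10^6

Let w = p − q = 266. δw = √(δp² + δq²) = √(256 + 0.0225) = 16.0, so δw/w = 0.0603.
Q is then a monomial in w, u:
δQ/Q = √((δw/w)² + (3·δu/u)²) = √(0.00363 + 0.0804) = 0.290
Q = 4.35e+06, so δQ = 0.290 × 4.35e+06 = 1.26e+06.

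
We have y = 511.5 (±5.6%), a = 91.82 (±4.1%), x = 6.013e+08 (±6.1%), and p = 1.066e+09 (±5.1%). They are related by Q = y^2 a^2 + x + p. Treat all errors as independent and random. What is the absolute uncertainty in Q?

3.13e+08

Let w = y^2·a^2 = 2.206e+09. δw/w = √((2·δy/y)² + (2·δa/a)²) = √(0.0125 + 0.00672) = 0.139, so δw = 3.06e+08.
Q = w + x + p: δQ = √(δw² + δx² + δp²) = √(9.37e+16 + 1.35e+15 + 2.96e+15) = 3.13e+08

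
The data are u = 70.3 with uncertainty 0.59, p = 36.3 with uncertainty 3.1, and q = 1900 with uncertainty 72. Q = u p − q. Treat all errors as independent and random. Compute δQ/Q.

0.354

Let w = u·p = 2550. δw/w = √((1·δu/u)² + (1·δp/p)²) = √(7.04e-05 + 0.00729) = 0.0858, so δw = 219.
Q = w − q: δQ = √(δw² + δq²) = √(48000 + 5180) = 231
Q = 652, so δQ/Q = 231/652 = 0.354.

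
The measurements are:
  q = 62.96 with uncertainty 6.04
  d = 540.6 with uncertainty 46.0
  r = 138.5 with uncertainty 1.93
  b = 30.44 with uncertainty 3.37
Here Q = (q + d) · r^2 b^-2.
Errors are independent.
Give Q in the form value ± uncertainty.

12490 ± 2950

Let u = q + d = 603.6. δu = √(δq² + δd²) = √(36.5 + 2120) = 46.4, so δu/u = 0.0769.
Q is then a monomial in u, r, b:
δQ/Q = √((δu/u)² + (2·δr/r)² + (-2·δb/b)²) = √(0.00591 + 0.000777 + 0.0490) = 0.236
Q = 12490, so δQ = 0.236 × 12490 = 2950.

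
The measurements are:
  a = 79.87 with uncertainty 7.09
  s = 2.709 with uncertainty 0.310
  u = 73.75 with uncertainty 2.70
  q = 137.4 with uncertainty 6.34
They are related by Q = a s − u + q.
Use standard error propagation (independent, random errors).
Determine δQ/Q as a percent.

Let p = a·s = 216.4. δp/p = √((1·δa/a)² + (1·δs/s)²) = √(0.00788 + 0.0131) = 0.145, so δp = 31.3.
Q = p − u + q: δQ = √(δp² + δu² + δq²) = √(982 + 7.29 + 40.2) = 32.1
Q = 280.0, so δQ/Q = 32.1/280.0 = 0.115.

11.5%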